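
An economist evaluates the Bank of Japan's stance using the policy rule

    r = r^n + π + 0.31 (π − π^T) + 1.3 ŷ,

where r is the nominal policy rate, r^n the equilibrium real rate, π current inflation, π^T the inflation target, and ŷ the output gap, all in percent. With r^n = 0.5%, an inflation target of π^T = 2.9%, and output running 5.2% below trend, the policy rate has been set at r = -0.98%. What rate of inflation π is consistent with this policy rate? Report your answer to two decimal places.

4.72%

Output 5.2% below potential → ŷ = -5.2.
Collecting π: r = r^n + (1 + 0.31) π − 0.31 π^T + 1.3 ŷ
1.31 π = -0.98 − 0.5 + 0.31 × 2.9 − 1.3 × (-5.2) = 6.179
π = 6.179 / 1.31 = 4.72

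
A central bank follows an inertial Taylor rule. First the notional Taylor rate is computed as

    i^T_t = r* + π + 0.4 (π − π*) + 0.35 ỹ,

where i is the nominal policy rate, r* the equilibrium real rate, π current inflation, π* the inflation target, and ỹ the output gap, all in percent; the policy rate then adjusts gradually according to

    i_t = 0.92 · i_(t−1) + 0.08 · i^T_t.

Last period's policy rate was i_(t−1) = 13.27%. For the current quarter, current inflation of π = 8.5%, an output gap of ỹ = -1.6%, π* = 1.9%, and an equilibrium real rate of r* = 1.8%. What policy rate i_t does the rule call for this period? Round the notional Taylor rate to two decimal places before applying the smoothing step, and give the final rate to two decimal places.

13.20%

i^T_t = 1.8 + 8.5 + 0.4 × (8.5 − 1.9) + 0.35 × (-1.6)
   = 1.8 + 8.5 + 2.64 − 0.56 = 12.38
i_t = 0.92 × 13.27 + 0.08 × 12.38 = 12.2084 + 0.9904 = 13.20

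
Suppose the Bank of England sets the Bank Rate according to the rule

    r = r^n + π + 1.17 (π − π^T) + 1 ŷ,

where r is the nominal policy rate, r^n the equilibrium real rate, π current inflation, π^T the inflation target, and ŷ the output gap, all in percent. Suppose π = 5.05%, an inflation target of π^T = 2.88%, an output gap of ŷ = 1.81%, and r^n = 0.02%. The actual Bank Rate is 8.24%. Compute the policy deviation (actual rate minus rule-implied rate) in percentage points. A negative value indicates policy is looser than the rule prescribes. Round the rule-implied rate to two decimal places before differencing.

-1.18 pp

r = 0.02 + 5.05 + 1.17 × (5.05 − 2.88) + 1 × 1.81
   = 0.02 + 5.05 + 2.5389 + 1.81 = 9.42
Deviation = 8.24 − 9.42 = -1.18 pp.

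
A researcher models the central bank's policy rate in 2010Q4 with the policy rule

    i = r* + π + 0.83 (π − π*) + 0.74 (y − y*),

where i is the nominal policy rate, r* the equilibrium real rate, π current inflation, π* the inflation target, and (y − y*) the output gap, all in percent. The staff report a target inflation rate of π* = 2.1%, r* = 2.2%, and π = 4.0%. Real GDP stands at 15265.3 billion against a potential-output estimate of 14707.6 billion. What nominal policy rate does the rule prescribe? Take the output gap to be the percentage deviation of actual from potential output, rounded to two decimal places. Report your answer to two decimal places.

10.58%

Output gap = 100 × (15265.3 − 14707.6) / 14707.6 = 3.79%.
i = 2.20 + 4.00 + 0.83 × (4.00 − 2.10) + 0.74 × 3.79
   = 2.20 + 4 + 1.577 + 2.8046 = 10.58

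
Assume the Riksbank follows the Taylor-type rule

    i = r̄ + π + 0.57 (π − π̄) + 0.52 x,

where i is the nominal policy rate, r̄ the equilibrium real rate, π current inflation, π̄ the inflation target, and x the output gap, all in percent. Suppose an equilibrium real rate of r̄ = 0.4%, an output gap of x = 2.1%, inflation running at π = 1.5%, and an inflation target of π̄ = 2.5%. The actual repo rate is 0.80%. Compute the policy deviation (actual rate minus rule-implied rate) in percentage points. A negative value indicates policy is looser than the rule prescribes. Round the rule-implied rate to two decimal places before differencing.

-1.62 pp

i = 0.4 + 1.5 + 0.57 × (1.5 − 2.5) + 0.52 × 2.1
   = 0.4 + 1.5 − 0.57 + 1.092 = 2.42
Deviation = 0.80 − 2.42 = -1.62 pp.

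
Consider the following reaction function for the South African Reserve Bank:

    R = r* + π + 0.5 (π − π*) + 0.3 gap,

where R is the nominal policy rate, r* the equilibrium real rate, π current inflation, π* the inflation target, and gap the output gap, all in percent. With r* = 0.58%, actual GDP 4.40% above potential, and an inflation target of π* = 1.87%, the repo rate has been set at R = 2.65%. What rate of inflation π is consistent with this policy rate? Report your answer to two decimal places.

Output 4.40% above potential → gap = 4.40.
Collecting π: R = r* + (1 + 0.5) π − 0.5 π* + 0.3 gap
1.5 π = 2.65 − 0.58 + 0.5 × 1.87 − 0.3 × 4.40 = 1.685
π = 1.685 / 1.5 = 1.12

1.12%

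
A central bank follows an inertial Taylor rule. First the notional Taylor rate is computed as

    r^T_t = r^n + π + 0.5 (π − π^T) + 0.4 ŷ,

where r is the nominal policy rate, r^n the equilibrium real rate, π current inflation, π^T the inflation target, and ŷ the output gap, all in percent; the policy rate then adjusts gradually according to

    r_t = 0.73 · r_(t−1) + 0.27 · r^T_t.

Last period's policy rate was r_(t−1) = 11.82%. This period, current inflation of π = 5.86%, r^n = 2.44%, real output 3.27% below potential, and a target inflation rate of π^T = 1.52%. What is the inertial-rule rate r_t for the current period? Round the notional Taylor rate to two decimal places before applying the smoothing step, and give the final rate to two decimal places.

Output 3.27% below potential → ŷ = -3.27.
r^T_t = 2.44 + 5.86 + 0.5 × (5.86 − 1.52) + 0.4 × (-3.27)
   = 2.44 + 5.86 + 2.17 − 1.308 = 9.16
r_t = 0.73 × 11.82 + 0.27 × 9.16 = 8.6286 + 2.4732 = 11.10

11.10%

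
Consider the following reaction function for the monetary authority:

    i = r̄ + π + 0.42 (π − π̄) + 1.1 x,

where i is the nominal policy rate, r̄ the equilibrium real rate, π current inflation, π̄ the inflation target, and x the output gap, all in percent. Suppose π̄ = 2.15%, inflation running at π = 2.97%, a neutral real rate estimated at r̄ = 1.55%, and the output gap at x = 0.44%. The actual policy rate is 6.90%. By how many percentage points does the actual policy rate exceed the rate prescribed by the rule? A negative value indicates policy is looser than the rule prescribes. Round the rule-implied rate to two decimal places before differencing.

i = 1.55 + 2.97 + 0.42 × (2.97 − 2.15) + 1.1 × 0.44
   = 1.55 + 2.97 + 0.3444 + 0.484 = 5.35
Deviation = 6.90 − 5.35 = 1.55 pp.

1.55 pp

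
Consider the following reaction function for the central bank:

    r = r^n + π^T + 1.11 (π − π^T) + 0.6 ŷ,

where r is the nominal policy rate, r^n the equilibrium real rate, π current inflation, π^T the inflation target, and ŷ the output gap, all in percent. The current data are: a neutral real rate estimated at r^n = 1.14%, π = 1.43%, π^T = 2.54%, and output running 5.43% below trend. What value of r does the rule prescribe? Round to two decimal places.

-0.81%

Output 5.43% below potential → ŷ = -5.43.
r = 1.14 + 2.54 + 1.11 × (1.43 − 2.54) + 0.6 × (-5.43)
   = 1.14 + 2.54 − 1.2321 − 3.258 = -0.81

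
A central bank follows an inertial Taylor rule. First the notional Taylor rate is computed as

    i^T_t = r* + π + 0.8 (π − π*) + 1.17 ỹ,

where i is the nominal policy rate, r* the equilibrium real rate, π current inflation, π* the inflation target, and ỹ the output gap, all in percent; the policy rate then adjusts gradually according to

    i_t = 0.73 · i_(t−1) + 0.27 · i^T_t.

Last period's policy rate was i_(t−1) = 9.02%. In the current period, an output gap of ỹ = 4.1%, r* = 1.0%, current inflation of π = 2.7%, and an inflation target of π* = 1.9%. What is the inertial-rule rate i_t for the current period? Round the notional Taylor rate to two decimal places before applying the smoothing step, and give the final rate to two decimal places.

9.05%

i^T_t = 1.0 + 2.7 + 0.8 × (2.7 − 1.9) + 1.17 × 4.1
   = 1.0 + 2.7 + 0.64 + 4.797 = 9.14
i_t = 0.73 × 9.02 + 0.27 × 9.14 = 6.5846 + 2.4678 = 9.05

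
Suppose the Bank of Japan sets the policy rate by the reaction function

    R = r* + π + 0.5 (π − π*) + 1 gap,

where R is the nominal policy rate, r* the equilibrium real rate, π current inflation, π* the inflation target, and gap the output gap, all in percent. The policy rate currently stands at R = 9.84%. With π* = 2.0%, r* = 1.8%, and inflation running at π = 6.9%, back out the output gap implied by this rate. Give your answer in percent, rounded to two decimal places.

1 gap = 9.84 − 1.8 − 6.9 − 0.5 × (6.9 − 2.0) = -1.31
gap = -1.31 / 1 = -1.31

-1.31%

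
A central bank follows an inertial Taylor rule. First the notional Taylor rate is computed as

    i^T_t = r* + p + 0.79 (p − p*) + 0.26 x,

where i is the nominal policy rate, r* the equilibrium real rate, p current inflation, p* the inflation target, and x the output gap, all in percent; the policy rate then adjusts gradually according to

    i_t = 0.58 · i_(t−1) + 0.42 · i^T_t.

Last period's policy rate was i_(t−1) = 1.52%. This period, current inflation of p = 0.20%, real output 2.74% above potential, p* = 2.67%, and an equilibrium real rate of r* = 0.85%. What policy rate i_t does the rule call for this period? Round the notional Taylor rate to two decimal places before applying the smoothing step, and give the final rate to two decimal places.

0.80%

Output 2.74% above potential → x = 2.74.
i^T_t = 0.85 + 0.20 + 0.79 × (0.20 − 2.67) + 0.26 × 2.74
   = 0.85 + 0.2 − 1.9513 + 0.7124 = -0.19
i_t = 0.58 × 1.52 + 0.42 × (-0.19) = 0.8816 − 0.0798 = 0.80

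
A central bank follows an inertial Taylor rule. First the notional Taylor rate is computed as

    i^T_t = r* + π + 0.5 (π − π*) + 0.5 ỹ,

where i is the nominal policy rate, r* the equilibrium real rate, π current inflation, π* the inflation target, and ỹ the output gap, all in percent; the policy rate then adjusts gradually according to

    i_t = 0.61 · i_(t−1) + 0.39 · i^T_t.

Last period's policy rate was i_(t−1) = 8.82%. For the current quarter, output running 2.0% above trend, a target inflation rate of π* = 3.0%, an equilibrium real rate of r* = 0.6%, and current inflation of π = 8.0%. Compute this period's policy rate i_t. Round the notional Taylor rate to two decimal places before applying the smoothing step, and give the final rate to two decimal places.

10.10%

Output 2.0% above potential → ỹ = 2.0.
i^T_t = 0.6 + 8.0 + 0.5 × (8.0 − 3.0) + 0.5 × 2.0
   = 0.6 + 8 + 2.5 + 1 = 12.10
i_t = 0.61 × 8.82 + 0.39 × 12.10 = 5.3802 + 4.719 = 10.10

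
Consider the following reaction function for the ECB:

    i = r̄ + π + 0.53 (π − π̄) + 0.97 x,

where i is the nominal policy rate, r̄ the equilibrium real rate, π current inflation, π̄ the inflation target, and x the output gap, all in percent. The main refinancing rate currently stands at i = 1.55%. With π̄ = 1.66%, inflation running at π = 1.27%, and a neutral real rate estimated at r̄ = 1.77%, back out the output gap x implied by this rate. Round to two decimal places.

0.97 x = 1.55 − 1.77 − 1.27 − 0.53 × (1.27 − 1.66) = -1.2833
x = -1.2833 / 0.97 = -1.32

-1.32%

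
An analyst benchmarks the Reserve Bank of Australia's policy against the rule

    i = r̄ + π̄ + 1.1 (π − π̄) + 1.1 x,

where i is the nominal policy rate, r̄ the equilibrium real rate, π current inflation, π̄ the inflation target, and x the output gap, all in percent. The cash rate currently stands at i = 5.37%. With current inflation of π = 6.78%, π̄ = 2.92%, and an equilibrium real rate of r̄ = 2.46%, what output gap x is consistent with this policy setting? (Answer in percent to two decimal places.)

1.1 x = 5.37 − 2.46 − 2.92 − 1.1 × (6.78 − 2.92) = -4.256
x = -4.256 / 1.1 = -3.87

-3.87%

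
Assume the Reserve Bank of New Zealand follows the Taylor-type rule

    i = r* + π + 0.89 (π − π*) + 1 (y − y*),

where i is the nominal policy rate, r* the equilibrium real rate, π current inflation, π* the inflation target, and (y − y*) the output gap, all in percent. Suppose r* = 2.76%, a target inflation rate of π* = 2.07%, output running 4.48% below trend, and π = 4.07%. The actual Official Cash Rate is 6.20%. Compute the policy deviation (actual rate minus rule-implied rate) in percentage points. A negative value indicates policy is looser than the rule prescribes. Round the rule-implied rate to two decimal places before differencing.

2.07 pp

Output 4.48% below potential → (y − y*) = -4.48.
i = 2.76 + 4.07 + 0.89 × (4.07 − 2.07) + 1 × (-4.48)
   = 2.76 + 4.07 + 1.78 − 4.48 = 4.13
Deviation = 6.20 − 4.13 = 2.07 pp.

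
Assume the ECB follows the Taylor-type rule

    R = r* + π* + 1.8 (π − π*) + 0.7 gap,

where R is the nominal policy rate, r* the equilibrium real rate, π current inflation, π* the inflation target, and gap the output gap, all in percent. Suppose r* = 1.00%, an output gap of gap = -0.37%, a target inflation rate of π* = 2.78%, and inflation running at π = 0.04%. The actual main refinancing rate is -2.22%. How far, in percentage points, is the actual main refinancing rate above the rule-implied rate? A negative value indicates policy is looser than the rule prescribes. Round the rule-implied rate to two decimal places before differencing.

-0.81 pp

R = 1.00 + 2.78 + 1.8 × (0.04 − 2.78) + 0.7 × (-0.37)
   = 1.00 + 2.78 − 4.932 − 0.259 = -1.41
Deviation = -2.22 − (-1.41) = -0.81 pp.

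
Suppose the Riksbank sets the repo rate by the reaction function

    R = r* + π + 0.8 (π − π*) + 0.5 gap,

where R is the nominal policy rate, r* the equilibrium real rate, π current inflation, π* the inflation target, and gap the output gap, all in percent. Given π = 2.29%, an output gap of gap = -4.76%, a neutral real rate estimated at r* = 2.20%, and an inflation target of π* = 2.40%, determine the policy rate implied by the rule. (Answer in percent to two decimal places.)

2.02%

R = 2.20 + 2.29 + 0.8 × (2.29 − 2.40) + 0.5 × (-4.76)
   = 2.20 + 2.29 − 0.088 − 2.38 = 2.02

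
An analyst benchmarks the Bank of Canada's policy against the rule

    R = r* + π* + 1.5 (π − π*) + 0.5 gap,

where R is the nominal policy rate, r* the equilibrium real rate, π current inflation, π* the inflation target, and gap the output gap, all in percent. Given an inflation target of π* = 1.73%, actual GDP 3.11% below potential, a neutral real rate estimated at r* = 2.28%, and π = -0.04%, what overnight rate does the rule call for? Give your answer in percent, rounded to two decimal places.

-0.20%

Output 3.11% below potential → gap = -3.11.
R = 2.28 + 1.73 + 1.5 × (-0.04 − 1.73) + 0.5 × (-3.11)
   = 2.28 + 1.73 − 2.655 − 1.555 = -0.20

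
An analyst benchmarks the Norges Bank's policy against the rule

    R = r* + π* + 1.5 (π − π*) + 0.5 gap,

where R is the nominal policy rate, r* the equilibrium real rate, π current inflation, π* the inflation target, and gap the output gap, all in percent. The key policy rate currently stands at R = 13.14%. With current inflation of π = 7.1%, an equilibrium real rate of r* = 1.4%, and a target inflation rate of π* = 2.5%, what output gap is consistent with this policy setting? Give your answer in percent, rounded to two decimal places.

4.68%

0.5 gap = 13.14 − 1.4 − 2.5 − 1.5 × (7.1 − 2.5) = 2.34
gap = 2.34 / 0.5 = 4.68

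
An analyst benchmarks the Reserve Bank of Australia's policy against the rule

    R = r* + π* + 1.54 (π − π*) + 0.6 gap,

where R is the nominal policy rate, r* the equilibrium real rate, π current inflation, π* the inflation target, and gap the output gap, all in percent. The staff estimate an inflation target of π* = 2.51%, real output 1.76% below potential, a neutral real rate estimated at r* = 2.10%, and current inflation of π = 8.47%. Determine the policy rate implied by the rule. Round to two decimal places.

Output 1.76% below potential → gap = -1.76.
R = 2.10 + 2.51 + 1.54 × (8.47 − 2.51) + 0.6 × (-1.76)
   = 2.10 + 2.51 + 9.1784 − 1.056 = 12.73

12.73%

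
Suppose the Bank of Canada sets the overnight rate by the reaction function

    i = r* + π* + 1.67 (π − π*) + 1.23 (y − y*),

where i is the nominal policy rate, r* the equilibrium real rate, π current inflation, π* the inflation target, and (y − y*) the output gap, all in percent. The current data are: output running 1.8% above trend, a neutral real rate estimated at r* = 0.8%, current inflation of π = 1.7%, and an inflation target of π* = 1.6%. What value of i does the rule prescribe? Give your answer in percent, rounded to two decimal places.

4.78%

Output 1.8% above potential → (y − y*) = 1.8.
i = 0.8 + 1.6 + 1.67 × (1.7 − 1.6) + 1.23 × 1.8
   = 0.8 + 1.6 + 0.167 + 2.214 = 4.78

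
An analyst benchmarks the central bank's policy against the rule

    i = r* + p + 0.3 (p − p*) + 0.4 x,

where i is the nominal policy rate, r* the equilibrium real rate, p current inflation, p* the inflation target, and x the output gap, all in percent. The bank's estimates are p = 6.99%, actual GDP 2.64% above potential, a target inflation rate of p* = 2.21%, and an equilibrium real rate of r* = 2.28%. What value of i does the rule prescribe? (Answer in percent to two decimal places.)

Output 2.64% above potential → x = 2.64.
i = 2.28 + 6.99 + 0.3 × (6.99 − 2.21) + 0.4 × 2.64
   = 2.28 + 6.99 + 1.434 + 1.056 = 11.76

11.76%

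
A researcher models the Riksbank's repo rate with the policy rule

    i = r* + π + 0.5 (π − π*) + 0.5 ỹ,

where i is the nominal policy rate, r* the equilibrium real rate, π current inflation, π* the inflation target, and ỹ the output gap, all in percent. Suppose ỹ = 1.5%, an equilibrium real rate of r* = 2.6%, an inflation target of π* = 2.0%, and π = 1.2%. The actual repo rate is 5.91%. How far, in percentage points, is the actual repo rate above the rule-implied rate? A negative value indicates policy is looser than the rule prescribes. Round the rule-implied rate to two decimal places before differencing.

1.76 pp

i = 2.6 + 1.2 + 0.5 × (1.2 − 2.0) + 0.5 × 1.5
   = 2.6 + 1.2 − 0.4 + 0.75 = 4.15
Deviation = 5.91 − 4.15 = 1.76 pp.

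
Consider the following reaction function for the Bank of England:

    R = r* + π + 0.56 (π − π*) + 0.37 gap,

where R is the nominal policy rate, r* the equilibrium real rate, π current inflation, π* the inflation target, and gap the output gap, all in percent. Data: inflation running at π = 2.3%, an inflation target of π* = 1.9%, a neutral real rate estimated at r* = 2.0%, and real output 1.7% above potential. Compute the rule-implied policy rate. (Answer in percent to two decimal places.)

Output 1.7% above potential → gap = 1.7.
R = 2.0 + 2.3 + 0.56 × (2.3 − 1.9) + 0.37 × 1.7
   = 2.0 + 2.3 + 0.224 + 0.629 = 5.15

5.15%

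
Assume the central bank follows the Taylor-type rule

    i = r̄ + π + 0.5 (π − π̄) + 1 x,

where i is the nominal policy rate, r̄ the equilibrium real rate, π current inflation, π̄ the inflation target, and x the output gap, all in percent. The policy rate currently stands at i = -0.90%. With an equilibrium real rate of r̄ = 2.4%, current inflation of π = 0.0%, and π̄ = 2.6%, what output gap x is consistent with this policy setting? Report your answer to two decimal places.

1 x = -0.90 − 2.4 − 0.0 − 0.5 × (0.0 − 2.6) = -2
x = -2 / 1 = -2.00

-2.00%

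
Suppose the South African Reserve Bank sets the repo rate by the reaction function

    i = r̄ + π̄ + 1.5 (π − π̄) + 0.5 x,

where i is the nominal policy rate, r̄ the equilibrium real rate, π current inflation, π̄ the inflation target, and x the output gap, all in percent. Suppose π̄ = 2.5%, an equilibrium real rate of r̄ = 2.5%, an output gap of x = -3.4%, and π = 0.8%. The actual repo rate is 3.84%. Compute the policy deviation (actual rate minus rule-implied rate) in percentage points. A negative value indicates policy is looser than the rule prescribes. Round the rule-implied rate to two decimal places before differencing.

3.09 pp

i = 2.5 + 2.5 + 1.5 × (0.8 − 2.5) + 0.5 × (-3.4)
   = 2.5 + 2.5 − 2.55 − 1.7 = 0.75
Deviation = 3.84 − 0.75 = 3.09 pp.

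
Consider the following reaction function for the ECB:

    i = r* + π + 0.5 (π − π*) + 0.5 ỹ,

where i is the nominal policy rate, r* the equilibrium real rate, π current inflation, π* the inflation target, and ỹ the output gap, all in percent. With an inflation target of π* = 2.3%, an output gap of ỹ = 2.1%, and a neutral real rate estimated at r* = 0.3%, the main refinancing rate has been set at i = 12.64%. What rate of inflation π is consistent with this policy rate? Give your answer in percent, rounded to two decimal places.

8.29%

Collecting π: i = r* + (1 + 0.5) π − 0.5 π* + 0.5 ỹ
1.5 π = 12.64 − 0.3 + 0.5 × 2.3 − 0.5 × 2.1 = 12.44
π = 12.44 / 1.5 = 8.29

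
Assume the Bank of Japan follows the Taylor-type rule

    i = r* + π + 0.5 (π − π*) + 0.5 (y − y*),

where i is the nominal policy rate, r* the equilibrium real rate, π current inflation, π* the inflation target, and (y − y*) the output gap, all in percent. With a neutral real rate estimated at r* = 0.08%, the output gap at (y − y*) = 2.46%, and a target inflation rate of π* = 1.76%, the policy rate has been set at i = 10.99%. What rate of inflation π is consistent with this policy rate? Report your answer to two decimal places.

Collecting π: i = r* + (1 + 0.5) π − 0.5 π* + 0.5 (y − y*)
1.5 π = 10.99 − 0.08 + 0.5 × 1.76 − 0.5 × 2.46 = 10.56
π = 10.56 / 1.5 = 7.04

7.04%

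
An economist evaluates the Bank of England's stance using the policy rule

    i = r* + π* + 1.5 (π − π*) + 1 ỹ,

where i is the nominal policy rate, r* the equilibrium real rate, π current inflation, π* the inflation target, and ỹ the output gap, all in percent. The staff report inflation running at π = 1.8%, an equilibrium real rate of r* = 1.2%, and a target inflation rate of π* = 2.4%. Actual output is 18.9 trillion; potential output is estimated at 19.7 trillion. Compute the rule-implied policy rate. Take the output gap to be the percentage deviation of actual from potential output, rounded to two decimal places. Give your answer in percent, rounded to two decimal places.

Output gap = 100 × (18.9 − 19.7) / 19.7 = -4.06%.
i = 1.20 + 2.40 + 1.5 × (1.80 − 2.40) + 1 × (-4.06)
   = 1.20 + 2.4 − 0.9 − 4.06 = -1.36

-1.36%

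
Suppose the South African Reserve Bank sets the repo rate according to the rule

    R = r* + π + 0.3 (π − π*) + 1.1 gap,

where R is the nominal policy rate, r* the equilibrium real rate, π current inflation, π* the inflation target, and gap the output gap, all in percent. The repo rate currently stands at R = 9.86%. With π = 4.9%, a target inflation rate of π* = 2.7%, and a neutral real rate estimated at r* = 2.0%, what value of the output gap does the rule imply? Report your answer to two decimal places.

1.1 gap = 9.86 − 2.0 − 4.9 − 0.3 × (4.9 − 2.7) = 2.3
gap = 2.3 / 1.1 = 2.09

2.09%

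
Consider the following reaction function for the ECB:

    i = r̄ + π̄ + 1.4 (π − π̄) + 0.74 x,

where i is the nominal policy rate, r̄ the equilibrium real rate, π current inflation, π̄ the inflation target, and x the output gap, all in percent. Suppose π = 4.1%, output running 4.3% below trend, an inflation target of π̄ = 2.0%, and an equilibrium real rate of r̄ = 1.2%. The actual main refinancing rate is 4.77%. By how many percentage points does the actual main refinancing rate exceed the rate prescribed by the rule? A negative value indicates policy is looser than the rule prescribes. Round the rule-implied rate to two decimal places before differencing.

1.81 pp

Output 4.3% below potential → x = -4.3.
i = 1.2 + 2.0 + 1.4 × (4.1 − 2.0) + 0.74 × (-4.3)
   = 1.2 + 2 + 2.94 − 3.182 = 2.96
Deviation = 4.77 − 2.96 = 1.81 pp.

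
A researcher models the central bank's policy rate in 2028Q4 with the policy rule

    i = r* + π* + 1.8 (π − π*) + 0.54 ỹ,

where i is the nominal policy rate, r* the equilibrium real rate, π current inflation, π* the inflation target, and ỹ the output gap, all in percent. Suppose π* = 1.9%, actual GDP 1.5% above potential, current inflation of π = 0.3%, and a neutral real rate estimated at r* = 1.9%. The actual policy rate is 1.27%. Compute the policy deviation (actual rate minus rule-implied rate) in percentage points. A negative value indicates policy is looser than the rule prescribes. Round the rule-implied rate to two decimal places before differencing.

-0.46 pp

Output 1.5% above potential → ỹ = 1.5.
i = 1.9 + 1.9 + 1.8 × (0.3 − 1.9) + 0.54 × 1.5
   = 1.9 + 1.9 − 2.88 + 0.81 = 1.73
Deviation = 1.27 − 1.73 = -0.46 pp.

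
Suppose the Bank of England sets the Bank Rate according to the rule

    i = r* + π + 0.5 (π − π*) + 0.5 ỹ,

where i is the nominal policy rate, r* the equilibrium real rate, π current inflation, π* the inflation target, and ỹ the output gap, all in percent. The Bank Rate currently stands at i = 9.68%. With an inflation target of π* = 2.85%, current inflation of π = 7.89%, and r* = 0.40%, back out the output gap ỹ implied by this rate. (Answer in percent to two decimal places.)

0.5 ỹ = 9.68 − 0.40 − 7.89 − 0.5 × (7.89 − 2.85) = -1.13
ỹ = -1.13 / 0.5 = -2.26

-2.26%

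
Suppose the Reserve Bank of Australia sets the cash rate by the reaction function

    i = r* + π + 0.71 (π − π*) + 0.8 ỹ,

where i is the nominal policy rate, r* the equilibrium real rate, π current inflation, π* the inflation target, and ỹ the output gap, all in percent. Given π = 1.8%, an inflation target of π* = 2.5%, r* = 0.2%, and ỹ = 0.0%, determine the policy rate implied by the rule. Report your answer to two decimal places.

i = 0.2 + 1.8 + 0.71 × (1.8 − 2.5) + 0.8 × 0.0
   = 0.2 + 1.8 − 0.497 + 0 = 1.50

1.50%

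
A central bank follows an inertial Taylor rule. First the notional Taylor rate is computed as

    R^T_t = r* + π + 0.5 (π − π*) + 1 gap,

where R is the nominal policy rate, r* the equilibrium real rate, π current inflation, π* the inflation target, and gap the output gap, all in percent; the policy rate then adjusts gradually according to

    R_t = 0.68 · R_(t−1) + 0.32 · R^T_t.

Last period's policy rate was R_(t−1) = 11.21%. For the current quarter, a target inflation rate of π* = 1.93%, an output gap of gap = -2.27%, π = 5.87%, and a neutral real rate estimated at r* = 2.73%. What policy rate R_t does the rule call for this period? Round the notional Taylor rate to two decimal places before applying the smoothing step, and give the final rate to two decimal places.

10.28%

R^T_t = 2.73 + 5.87 + 0.5 × (5.87 − 1.93) + 1 × (-2.27)
   = 2.73 + 5.87 + 1.97 − 2.27 = 8.30
R_t = 0.68 × 11.21 + 0.32 × 8.30 = 7.6228 + 2.656 = 10.28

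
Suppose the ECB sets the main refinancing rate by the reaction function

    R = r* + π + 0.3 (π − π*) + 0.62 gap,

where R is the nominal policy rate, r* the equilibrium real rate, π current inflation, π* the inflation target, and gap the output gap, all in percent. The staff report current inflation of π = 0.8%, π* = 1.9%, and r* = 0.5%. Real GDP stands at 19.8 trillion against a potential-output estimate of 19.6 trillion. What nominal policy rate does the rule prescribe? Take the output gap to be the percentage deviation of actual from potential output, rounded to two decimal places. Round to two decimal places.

1.60%

Output gap = 100 × (19.8 − 19.6) / 19.6 = 1.02%.
R = 0.50 + 0.80 + 0.3 × (0.80 − 1.90) + 0.62 × 1.02
   = 0.50 + 0.8 − 0.33 + 0.6324 = 1.60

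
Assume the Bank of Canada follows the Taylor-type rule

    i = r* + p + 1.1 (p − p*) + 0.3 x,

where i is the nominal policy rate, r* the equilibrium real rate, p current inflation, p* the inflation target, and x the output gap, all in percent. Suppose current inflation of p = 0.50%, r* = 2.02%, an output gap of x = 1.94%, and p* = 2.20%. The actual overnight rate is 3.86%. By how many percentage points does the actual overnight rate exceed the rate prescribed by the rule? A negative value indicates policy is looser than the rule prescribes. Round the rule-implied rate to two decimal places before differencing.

2.63 pp

i = 2.02 + 0.50 + 1.1 × (0.50 − 2.20) + 0.3 × 1.94
   = 2.02 + 0.5 − 1.87 + 0.582 = 1.23
Deviation = 3.86 − 1.23 = 2.63 pp.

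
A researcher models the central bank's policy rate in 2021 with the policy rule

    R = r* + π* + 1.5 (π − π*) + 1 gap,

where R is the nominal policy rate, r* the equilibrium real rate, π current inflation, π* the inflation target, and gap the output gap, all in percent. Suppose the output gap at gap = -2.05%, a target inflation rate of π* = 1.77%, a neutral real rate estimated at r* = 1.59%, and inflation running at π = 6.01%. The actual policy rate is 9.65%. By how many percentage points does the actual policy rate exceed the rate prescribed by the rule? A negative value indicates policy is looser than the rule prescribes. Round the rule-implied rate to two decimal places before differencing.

1.98 pp

R = 1.59 + 1.77 + 1.5 × (6.01 − 1.77) + 1 × (-2.05)
   = 1.59 + 1.77 + 6.36 − 2.05 = 7.67
Deviation = 9.65 − 7.67 = 1.98 pp.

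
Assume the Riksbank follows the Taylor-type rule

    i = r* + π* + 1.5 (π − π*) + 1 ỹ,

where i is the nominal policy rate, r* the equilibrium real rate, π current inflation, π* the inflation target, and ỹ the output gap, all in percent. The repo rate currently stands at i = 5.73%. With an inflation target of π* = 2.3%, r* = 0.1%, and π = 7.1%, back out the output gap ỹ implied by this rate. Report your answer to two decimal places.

1 ỹ = 5.73 − 0.1 − 2.3 − 1.5 × (7.1 − 2.3) = -3.87
ỹ = -3.87 / 1 = -3.87

-3.87%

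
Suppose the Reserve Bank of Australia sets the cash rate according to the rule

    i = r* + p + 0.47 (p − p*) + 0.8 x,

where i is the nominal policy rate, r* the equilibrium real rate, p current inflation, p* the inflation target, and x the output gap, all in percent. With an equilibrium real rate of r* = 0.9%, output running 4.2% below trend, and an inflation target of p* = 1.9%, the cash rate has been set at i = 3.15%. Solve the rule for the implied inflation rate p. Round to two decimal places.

Output 4.2% below potential → x = -4.2.
Collecting p: i = r* + (1 + 0.47) p − 0.47 p* + 0.8 x
1.47 p = 3.15 − 0.9 + 0.47 × 1.9 − 0.8 × (-4.2) = 6.503
p = 6.503 / 1.47 = 4.42

4.42%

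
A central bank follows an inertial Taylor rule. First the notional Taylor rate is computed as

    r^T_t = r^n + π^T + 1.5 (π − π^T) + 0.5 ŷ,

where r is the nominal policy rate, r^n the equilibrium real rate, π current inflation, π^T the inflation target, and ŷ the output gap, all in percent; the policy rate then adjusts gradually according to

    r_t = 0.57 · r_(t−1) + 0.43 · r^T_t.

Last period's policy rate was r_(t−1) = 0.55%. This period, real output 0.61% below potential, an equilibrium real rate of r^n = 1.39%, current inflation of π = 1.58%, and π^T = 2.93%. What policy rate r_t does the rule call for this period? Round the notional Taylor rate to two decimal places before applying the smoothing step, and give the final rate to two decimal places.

1.17%

Output 0.61% below potential → ŷ = -0.61.
r^T_t = 1.39 + 2.93 + 1.5 × (1.58 − 2.93) + 0.5 × (-0.61)
   = 1.39 + 2.93 − 2.025 − 0.305 = 1.99
r_t = 0.57 × 0.55 + 0.43 × 1.99 = 0.3135 + 0.8557 = 1.17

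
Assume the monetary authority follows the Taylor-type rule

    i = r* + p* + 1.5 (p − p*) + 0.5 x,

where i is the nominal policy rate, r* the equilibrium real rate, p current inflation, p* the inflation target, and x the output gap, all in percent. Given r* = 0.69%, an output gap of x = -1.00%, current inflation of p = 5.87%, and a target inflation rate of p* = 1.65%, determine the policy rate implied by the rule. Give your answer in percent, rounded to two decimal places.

i = 0.69 + 1.65 + 1.5 × (5.87 − 1.65) + 0.5 × (-1.00)
   = 0.69 + 1.65 + 6.33 − 0.5 = 8.17

8.17%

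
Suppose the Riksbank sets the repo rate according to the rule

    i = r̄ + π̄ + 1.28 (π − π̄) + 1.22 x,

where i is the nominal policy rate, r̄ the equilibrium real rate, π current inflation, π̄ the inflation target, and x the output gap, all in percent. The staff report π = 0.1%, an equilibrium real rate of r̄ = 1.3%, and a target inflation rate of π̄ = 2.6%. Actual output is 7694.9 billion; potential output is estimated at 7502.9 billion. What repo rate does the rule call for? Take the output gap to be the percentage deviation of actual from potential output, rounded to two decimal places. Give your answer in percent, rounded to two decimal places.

3.82%

Output gap = 100 × (7694.9 − 7502.9) / 7502.9 = 2.56%.
i = 1.30 + 2.60 + 1.28 × (0.10 − 2.60) + 1.22 × 2.56
   = 1.30 + 2.6 − 3.2 + 3.1232 = 3.82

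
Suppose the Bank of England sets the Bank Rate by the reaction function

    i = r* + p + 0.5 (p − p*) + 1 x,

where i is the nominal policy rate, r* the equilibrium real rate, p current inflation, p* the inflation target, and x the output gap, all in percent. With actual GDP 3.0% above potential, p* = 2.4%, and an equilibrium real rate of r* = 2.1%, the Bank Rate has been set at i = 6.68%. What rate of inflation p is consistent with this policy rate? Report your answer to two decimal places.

Output 3.0% above potential → x = 3.0.
Collecting p: i = r* + (1 + 0.5) p − 0.5 p* + 1 x
1.5 p = 6.68 − 2.1 + 0.5 × 2.4 − 1 × 3.0 = 2.78
p = 2.78 / 1.5 = 1.85

1.85%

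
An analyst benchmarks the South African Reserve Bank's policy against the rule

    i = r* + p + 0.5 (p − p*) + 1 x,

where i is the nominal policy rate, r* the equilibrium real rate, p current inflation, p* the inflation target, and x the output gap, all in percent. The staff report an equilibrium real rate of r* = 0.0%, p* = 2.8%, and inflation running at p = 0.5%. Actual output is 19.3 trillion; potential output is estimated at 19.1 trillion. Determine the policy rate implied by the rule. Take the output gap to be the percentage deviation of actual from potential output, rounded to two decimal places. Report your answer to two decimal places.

Output gap = 100 × (19.3 − 19.1) / 19.1 = 1.05%.
i = 0.00 + 0.50 + 0.5 × (0.50 − 2.80) + 1 × 1.05
   = 0.00 + 0.5 − 1.15 + 1.05 = 0.40

0.40%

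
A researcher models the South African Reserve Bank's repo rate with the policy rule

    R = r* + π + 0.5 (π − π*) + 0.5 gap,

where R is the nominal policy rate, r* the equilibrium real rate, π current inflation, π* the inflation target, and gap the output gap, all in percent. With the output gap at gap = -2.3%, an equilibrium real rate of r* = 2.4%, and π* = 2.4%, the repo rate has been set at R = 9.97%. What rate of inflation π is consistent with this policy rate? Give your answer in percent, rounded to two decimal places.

6.61%

Collecting π: R = r* + (1 + 0.5) π − 0.5 π* + 0.5 gap
1.5 π = 9.97 − 2.4 + 0.5 × 2.4 − 0.5 × (-2.3) = 9.92
π = 9.92 / 1.5 = 6.61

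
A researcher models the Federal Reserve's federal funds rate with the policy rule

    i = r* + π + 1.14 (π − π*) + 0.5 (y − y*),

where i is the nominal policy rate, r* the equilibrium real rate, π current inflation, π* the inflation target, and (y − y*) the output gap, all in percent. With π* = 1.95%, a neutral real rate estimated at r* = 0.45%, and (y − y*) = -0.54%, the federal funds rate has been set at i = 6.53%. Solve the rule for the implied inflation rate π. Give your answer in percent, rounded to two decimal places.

4.01%

Collecting π: i = r* + (1 + 1.14) π − 1.14 π* + 0.5 (y − y*)
2.14 π = 6.53 − 0.45 + 1.14 × 1.95 − 0.5 × (-0.54) = 8.573
π = 8.573 / 2.14 = 4.01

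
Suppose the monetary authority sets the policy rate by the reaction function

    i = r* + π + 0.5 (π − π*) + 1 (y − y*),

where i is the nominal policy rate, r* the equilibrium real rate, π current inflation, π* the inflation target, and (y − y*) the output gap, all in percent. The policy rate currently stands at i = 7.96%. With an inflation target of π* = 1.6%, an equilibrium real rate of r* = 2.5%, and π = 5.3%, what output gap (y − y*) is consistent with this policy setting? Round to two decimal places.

1 (y − y*) = 7.96 − 2.5 − 5.3 − 0.5 × (5.3 − 1.6) = -1.69
(y − y*) = -1.69 / 1 = -1.69

-1.69%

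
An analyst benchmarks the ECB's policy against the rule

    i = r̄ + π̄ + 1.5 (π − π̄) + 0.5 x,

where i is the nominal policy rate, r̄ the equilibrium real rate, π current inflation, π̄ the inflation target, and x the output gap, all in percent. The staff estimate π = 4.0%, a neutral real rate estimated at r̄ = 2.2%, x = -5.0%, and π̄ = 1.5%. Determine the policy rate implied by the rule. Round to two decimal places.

4.95%

i = 2.2 + 1.5 + 1.5 × (4.0 − 1.5) + 0.5 × (-5.0)
   = 2.2 + 1.5 + 3.75 − 2.5 = 4.95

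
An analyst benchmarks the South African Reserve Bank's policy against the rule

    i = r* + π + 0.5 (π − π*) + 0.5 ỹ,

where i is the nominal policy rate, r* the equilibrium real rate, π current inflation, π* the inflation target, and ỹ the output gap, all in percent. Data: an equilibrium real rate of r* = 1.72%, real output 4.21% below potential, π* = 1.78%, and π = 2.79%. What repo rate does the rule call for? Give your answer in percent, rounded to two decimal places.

2.91%

Output 4.21% below potential → ỹ = -4.21.
i = 1.72 + 2.79 + 0.5 × (2.79 − 1.78) + 0.5 × (-4.21)
   = 1.72 + 2.79 + 0.505 − 2.105 = 2.91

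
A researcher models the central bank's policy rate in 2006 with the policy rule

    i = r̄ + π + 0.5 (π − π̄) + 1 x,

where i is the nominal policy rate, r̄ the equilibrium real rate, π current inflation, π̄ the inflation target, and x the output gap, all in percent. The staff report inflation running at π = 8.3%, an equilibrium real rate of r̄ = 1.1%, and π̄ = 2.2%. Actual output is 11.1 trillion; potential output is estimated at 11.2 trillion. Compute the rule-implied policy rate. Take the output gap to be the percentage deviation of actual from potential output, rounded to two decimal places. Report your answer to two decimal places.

Output gap = 100 × (11.1 − 11.2) / 11.2 = -0.89%.
i = 1.10 + 8.30 + 0.5 × (8.30 − 2.20) + 1 × (-0.89)
   = 1.10 + 8.3 + 3.05 − 0.89 = 11.56

11.56%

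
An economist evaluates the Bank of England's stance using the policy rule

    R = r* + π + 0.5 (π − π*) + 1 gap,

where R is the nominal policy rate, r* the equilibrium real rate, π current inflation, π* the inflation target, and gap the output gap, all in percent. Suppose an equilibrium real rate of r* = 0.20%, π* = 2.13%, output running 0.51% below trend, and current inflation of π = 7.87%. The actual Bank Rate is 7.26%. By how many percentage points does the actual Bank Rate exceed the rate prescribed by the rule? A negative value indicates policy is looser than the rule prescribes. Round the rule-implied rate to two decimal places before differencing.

Output 0.51% below potential → gap = -0.51.
R = 0.20 + 7.87 + 0.5 × (7.87 − 2.13) + 1 × (-0.51)
   = 0.20 + 7.87 + 2.87 − 0.51 = 10.43
Deviation = 7.26 − 10.43 = -3.17 pp.

-3.17 pp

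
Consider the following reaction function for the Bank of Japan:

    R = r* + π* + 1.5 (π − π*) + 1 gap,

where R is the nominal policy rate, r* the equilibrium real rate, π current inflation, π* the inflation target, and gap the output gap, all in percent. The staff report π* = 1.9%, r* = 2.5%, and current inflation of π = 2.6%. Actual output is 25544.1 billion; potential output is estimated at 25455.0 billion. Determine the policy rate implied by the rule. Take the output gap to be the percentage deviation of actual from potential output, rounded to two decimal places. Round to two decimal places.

5.80%

Output gap = 100 × (25544.1 − 25455.0) / 25455.0 = 0.35%.
R = 2.50 + 1.90 + 1.5 × (2.60 − 1.90) + 1 × 0.35
   = 2.50 + 1.9 + 1.05 + 0.35 = 5.80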